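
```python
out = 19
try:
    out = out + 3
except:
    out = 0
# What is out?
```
22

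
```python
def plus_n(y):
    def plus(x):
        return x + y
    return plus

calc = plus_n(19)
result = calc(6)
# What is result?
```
25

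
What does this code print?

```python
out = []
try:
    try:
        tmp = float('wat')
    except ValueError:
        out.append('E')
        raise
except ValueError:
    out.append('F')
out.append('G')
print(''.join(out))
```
EFG

raise without argument re-raises current exception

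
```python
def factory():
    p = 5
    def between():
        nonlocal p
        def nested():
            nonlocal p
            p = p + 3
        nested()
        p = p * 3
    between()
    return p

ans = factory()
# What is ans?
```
24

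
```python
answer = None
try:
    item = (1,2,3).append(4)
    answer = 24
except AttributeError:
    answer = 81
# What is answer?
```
81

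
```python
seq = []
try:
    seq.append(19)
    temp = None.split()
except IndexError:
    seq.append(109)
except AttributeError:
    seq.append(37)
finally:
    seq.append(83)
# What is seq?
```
[19, 37, 83]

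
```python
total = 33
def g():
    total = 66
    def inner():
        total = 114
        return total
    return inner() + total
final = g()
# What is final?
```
180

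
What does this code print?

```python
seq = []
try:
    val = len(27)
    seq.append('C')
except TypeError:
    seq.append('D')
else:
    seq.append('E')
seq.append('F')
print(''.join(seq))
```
DF

else block skipped when exception is caught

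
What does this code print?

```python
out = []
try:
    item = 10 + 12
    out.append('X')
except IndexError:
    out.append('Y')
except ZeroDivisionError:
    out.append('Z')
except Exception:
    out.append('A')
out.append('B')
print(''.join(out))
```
XB

No exception, try block completes normally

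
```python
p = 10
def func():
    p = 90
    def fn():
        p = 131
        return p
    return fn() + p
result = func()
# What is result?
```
221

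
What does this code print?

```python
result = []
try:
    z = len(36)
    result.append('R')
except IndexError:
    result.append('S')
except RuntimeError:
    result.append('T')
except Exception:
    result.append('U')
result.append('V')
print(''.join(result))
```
UV

TypeError not specifically caught, falls to Exception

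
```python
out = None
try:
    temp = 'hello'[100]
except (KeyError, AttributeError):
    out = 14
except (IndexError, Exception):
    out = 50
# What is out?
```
50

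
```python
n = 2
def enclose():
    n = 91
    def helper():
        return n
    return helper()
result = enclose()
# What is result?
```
91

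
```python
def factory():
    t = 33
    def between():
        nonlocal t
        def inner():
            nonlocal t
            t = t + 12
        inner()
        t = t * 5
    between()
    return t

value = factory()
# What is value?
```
225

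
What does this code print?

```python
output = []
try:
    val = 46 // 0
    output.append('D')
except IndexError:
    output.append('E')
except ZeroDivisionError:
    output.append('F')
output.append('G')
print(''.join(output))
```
FG

ZeroDivisionError is caught by its specific handler, not IndexError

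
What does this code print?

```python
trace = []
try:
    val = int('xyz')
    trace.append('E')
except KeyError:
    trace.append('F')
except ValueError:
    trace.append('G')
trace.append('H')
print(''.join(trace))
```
GH

ValueError is caught by its specific handler, not KeyError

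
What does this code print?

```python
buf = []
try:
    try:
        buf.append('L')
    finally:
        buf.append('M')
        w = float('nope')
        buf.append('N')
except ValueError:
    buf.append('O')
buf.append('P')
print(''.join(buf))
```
LMOP

Exception in inner finally caught by outer except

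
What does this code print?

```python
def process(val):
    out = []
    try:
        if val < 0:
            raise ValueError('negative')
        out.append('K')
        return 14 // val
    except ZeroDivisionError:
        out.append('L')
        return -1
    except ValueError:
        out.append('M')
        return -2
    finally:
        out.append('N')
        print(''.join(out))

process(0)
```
KLN

val=0 causes ZeroDivisionError, caught, finally prints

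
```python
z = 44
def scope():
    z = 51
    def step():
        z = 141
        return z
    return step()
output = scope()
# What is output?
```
141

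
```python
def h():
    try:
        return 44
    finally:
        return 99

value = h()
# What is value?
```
99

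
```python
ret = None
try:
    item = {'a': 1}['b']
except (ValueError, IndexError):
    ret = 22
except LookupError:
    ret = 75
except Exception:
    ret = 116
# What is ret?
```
75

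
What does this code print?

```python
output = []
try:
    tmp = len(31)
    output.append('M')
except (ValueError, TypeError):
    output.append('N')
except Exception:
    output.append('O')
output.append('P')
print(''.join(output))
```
NP

TypeError matches tuple containing it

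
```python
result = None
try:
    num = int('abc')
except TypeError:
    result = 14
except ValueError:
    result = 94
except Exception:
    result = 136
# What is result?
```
94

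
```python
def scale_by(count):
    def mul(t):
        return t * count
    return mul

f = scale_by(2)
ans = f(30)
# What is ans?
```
60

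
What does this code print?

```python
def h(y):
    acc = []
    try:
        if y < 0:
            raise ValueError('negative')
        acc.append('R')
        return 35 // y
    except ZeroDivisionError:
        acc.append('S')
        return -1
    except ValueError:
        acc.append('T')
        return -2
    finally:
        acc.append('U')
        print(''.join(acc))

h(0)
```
RSU

y=0 causes ZeroDivisionError, caught, finally prints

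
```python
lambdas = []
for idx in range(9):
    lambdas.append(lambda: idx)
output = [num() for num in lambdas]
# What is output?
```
[8, 8, 8, 8, 8, 8, 8, 8, 8]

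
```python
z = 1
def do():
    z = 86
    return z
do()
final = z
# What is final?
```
1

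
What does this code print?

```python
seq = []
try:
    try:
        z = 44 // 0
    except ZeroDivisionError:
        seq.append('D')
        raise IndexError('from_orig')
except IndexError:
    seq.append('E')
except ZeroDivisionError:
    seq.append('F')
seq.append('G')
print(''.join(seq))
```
DEG

IndexError raised and caught, original ZeroDivisionError not re-raised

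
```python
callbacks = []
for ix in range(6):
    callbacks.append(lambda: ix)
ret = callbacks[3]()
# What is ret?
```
5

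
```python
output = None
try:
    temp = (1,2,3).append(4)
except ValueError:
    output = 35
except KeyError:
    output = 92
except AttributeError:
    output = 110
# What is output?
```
110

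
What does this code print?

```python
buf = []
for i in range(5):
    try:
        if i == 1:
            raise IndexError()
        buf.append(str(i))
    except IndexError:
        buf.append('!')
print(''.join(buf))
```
0!234

Exception on i=1 caught, loop continues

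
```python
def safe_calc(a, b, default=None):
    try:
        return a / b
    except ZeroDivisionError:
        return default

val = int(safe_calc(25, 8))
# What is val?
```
3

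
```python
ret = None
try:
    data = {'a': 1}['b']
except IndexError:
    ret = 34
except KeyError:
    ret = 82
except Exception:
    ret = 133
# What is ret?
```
82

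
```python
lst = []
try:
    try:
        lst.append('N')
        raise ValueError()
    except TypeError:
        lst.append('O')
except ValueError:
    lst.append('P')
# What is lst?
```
['N', 'P']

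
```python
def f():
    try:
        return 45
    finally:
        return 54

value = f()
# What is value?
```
54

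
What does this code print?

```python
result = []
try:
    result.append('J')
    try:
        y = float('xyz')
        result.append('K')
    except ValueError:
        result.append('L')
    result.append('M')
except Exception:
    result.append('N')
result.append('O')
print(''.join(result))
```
JLMO

Inner exception caught by inner handler, outer continues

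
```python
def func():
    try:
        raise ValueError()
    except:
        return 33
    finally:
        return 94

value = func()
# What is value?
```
94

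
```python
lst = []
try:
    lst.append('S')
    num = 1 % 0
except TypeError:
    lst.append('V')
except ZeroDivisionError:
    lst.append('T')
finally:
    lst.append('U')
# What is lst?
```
['S', 'T', 'U']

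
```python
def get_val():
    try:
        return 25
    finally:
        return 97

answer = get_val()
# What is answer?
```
97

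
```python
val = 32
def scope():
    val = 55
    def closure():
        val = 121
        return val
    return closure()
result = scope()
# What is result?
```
121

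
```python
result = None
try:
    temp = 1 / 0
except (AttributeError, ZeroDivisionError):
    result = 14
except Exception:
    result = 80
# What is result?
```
14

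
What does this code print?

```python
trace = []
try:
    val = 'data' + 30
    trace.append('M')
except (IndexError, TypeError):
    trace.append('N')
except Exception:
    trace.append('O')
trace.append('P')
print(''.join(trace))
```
NP

TypeError matches tuple containing it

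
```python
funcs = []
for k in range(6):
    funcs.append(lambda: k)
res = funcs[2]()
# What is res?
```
5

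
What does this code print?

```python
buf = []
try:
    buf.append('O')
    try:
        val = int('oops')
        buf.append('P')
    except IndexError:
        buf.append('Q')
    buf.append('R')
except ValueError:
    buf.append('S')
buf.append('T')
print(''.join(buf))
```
OST

Inner handler doesn't match, propagates to outer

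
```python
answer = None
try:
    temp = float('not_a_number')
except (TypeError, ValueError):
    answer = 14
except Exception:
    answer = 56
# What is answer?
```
14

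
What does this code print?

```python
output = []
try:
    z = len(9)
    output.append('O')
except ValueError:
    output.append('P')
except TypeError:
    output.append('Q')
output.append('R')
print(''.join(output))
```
QR

TypeError is caught by its specific handler, not ValueError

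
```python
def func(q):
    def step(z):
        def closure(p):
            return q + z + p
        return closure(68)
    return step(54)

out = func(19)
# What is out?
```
141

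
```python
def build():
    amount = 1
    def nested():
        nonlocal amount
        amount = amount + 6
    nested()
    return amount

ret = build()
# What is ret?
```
7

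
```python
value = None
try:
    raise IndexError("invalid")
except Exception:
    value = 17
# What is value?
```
17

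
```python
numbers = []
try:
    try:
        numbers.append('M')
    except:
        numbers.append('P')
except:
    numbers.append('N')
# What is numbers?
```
['M']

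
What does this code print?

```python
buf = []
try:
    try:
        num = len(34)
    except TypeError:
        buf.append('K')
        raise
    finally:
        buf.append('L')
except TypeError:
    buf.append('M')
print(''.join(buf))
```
KLM

finally runs before re-raised exception propagates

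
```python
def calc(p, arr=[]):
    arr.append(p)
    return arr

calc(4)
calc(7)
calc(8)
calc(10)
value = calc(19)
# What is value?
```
[4, 7, 8, 10, 19]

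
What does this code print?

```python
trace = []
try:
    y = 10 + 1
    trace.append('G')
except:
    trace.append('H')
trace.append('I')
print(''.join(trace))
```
GI

No exception, try block completes normally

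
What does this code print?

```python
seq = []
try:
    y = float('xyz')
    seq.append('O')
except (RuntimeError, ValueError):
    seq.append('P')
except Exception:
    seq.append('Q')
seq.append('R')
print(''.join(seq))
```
PR

ValueError matches tuple containing it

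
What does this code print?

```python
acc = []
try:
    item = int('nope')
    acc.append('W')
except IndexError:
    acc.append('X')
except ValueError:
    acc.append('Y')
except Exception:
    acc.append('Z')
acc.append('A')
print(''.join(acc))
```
YA

ValueError matches before generic Exception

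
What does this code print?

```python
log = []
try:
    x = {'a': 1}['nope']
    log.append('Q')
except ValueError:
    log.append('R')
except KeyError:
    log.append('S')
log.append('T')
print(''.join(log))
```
ST

KeyError is caught by its specific handler, not ValueError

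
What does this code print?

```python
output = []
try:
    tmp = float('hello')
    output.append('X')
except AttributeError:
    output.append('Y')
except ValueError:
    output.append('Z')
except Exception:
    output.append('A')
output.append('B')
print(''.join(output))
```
ZB

ValueError matches before generic Exception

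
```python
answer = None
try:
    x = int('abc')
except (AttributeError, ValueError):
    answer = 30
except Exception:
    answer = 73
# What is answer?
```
30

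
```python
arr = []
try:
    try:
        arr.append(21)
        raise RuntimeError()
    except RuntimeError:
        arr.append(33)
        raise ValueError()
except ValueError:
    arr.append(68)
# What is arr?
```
[21, 33, 68]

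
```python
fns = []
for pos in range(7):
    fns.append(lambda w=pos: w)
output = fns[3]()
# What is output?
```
3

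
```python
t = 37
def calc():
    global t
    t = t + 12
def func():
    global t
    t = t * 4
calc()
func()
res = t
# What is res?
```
196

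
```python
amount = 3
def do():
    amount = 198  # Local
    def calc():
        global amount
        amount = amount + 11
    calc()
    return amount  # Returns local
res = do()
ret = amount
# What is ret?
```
14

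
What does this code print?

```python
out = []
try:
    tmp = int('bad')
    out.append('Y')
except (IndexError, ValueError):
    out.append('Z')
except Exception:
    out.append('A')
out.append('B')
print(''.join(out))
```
ZB

ValueError matches tuple containing it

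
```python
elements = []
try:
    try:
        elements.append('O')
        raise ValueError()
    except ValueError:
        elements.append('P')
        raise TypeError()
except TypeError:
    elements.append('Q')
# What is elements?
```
['O', 'P', 'Q']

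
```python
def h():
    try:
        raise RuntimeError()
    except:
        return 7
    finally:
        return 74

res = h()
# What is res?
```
74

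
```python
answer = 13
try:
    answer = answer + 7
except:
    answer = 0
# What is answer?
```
20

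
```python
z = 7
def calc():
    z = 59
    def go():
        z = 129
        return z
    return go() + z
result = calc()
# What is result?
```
188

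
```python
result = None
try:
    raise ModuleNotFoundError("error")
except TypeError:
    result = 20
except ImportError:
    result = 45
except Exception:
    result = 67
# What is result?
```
45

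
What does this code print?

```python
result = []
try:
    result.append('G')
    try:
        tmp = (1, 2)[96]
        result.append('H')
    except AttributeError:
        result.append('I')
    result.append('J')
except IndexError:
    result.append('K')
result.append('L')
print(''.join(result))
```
GKL

Inner handler doesn't match, propagates to outer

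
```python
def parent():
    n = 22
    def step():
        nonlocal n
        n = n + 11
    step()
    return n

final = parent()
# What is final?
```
33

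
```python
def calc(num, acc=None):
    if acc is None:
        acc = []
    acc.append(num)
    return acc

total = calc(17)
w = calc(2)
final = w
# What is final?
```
[2]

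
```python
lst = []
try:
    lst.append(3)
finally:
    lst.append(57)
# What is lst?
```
[3, 57]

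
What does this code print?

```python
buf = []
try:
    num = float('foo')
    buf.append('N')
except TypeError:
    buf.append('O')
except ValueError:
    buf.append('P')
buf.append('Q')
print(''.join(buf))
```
PQ

ValueError is caught by its specific handler, not TypeError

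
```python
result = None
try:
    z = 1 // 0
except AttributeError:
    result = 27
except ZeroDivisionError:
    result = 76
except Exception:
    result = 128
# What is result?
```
76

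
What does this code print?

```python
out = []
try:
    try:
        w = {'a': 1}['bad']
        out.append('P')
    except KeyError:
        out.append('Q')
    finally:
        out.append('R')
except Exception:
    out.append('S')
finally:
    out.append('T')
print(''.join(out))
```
QRT

Both finally blocks run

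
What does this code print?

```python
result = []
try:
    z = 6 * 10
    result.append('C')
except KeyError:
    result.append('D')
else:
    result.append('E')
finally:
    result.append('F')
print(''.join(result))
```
CEF

else runs before finally when no exception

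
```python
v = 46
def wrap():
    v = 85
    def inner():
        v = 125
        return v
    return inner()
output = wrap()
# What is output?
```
125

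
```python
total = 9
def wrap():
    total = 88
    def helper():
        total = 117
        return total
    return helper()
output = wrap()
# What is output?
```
117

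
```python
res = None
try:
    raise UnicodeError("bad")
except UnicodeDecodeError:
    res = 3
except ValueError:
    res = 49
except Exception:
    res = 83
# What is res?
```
49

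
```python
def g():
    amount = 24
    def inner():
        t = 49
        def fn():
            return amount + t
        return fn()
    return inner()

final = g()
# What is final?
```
73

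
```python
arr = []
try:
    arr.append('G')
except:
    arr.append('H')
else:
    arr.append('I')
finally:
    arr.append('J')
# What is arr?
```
['G', 'I', 'J']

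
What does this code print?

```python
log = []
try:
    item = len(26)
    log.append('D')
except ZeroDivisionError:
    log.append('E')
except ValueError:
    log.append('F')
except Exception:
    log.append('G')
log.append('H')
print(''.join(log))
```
GH

TypeError not specifically caught, falls to Exception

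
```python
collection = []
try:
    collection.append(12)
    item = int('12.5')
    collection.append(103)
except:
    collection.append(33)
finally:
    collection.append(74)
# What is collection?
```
[12, 33, 74]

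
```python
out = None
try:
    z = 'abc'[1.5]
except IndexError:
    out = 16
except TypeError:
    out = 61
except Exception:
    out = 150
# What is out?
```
61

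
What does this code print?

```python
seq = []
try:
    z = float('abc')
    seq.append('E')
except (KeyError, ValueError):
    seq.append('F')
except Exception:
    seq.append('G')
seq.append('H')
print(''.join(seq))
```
FH

ValueError matches tuple containing it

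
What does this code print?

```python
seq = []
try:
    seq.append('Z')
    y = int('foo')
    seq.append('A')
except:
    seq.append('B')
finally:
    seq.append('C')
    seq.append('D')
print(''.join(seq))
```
ZBCD

Code before exception runs, then except, then all of finally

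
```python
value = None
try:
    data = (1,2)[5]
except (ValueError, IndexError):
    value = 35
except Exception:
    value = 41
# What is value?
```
35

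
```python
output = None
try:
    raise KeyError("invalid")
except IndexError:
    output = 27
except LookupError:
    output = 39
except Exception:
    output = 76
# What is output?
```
39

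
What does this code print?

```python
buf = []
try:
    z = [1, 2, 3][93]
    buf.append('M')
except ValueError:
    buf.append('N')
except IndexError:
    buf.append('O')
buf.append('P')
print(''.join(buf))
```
OP

IndexError is caught by its specific handler, not ValueError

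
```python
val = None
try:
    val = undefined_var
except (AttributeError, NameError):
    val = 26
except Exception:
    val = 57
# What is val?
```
26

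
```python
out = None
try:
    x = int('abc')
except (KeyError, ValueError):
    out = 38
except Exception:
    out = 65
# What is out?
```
38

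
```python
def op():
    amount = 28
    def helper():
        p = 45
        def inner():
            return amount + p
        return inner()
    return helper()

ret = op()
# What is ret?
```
73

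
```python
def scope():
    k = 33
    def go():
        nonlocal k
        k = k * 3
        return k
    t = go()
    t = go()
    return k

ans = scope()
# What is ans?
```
297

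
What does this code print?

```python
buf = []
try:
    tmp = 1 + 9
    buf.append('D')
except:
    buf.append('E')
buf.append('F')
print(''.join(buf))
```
DF

No exception, try block completes normally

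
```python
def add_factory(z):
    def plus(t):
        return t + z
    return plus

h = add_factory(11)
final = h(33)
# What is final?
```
44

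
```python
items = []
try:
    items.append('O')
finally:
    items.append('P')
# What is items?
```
['O', 'P']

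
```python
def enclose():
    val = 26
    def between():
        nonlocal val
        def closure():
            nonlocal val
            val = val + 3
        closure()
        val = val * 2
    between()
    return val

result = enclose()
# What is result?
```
58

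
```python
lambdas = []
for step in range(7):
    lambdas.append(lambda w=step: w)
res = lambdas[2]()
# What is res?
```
2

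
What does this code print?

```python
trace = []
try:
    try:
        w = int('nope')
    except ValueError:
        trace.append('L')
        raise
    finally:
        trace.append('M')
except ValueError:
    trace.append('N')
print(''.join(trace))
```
LMN

finally runs before re-raised exception propagates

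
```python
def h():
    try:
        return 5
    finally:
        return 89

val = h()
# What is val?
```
89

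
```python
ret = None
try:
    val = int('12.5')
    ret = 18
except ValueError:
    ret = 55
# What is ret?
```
55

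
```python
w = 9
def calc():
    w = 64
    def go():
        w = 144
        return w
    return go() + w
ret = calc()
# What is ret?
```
208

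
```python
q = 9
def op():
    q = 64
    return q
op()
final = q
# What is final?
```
9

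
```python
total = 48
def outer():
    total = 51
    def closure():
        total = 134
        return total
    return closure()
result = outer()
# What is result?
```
134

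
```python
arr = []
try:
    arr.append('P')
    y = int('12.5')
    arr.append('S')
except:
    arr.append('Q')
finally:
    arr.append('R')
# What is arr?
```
['P', 'Q', 'R']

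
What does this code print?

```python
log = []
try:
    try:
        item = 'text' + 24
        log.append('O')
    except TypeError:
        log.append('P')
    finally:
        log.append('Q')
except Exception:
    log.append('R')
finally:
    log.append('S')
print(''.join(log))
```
PQS

Both finally blocks run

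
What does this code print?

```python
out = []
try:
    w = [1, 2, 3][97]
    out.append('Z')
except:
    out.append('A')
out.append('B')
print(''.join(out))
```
AB

Exception raised in try, caught by bare except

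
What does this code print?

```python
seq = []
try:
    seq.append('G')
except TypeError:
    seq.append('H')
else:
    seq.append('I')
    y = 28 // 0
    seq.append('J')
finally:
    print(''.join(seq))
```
GI

Try succeeds, else appends 'I', ZeroDivisionError in else is uncaught, finally prints before exception propagates ('J' never appended)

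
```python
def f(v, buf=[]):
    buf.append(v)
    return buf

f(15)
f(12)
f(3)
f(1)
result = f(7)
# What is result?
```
[15, 12, 3, 1, 7]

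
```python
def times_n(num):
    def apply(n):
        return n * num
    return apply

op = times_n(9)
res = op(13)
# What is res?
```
117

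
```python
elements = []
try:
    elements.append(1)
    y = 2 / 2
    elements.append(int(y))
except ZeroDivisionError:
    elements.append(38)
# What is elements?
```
[1, 1]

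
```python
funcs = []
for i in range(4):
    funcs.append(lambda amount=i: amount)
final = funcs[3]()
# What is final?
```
3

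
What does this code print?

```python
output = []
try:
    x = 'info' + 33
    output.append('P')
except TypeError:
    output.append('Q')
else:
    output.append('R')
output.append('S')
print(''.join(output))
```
QS

else block skipped when exception is caught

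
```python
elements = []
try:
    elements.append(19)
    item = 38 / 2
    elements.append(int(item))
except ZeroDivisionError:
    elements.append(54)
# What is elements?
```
[19, 19]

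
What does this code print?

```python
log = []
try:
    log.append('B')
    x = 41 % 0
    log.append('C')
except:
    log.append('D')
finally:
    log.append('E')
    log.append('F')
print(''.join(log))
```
BDEF

Code before exception runs, then except, then all of finally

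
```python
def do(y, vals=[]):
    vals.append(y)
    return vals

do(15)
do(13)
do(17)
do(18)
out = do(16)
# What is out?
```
[15, 13, 17, 18, 16]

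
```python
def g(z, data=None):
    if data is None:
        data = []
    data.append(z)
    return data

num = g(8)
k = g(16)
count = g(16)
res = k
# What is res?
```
[16]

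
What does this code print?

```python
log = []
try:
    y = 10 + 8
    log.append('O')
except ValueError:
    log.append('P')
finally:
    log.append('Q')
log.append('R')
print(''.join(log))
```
OQR

finally runs after normal execution too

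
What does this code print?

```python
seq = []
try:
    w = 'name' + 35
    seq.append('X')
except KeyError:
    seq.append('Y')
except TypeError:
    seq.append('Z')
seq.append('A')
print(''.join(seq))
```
ZA

TypeError is caught by its specific handler, not KeyError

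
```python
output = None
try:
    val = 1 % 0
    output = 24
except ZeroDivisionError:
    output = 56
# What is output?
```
56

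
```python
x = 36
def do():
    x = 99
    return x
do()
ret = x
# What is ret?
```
36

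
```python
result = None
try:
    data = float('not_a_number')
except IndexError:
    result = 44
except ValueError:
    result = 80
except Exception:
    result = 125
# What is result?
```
80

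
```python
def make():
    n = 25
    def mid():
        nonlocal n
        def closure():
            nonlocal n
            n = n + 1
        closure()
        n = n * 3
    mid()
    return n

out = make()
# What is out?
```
78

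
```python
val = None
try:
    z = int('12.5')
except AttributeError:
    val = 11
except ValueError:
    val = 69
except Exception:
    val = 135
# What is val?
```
69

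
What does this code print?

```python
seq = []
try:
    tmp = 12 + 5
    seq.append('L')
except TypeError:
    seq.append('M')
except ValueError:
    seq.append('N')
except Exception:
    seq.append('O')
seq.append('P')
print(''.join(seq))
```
LP

No exception, try block completes normally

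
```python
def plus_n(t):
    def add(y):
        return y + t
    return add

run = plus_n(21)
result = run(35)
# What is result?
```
56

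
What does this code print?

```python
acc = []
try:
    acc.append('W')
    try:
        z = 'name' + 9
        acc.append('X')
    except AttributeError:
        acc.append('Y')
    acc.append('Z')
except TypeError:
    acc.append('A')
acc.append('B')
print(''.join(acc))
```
WAB

Inner handler doesn't match, propagates to outer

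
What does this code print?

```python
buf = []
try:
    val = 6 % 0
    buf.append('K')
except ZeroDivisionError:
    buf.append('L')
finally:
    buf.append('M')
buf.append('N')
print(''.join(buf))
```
LMN

finally always runs, even after exception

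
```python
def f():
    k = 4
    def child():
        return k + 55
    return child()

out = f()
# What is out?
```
59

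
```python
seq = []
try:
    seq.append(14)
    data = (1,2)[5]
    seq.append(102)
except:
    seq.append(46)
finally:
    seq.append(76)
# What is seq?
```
[14, 46, 76]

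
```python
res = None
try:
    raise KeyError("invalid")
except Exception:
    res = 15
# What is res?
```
15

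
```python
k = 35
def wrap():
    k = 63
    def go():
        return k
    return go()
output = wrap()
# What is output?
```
63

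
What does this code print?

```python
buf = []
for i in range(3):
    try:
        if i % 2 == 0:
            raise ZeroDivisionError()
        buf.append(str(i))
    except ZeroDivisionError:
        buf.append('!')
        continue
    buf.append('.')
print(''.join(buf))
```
!1.!

continue in except skips rest of loop body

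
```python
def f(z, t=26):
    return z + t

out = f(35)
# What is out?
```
61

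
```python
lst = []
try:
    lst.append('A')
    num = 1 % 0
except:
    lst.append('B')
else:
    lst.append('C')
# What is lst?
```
['A', 'B']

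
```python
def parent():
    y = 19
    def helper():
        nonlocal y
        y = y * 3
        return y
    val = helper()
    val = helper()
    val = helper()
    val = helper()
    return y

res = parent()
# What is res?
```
1539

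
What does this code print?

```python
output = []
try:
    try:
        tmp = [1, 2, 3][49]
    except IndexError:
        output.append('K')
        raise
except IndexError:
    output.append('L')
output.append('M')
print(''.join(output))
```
KLM

raise without argument re-raises current exception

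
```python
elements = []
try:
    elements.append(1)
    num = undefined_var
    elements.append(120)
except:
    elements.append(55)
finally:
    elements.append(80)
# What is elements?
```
[1, 55, 80]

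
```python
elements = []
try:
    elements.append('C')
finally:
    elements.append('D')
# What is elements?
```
['C', 'D']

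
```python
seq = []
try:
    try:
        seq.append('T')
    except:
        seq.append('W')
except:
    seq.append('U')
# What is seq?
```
['T']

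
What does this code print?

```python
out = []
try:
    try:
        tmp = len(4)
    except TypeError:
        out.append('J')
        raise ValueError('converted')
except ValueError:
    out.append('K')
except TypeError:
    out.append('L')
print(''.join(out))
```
JK

New ValueError raised, caught by outer ValueError handler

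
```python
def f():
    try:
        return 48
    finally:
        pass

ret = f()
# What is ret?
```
48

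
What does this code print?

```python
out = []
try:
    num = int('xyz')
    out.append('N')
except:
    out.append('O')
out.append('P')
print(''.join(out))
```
OP

Exception raised in try, caught by bare except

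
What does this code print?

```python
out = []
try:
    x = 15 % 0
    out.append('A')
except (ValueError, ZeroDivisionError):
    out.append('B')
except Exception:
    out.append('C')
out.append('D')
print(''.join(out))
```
BD

ZeroDivisionError matches tuple containing it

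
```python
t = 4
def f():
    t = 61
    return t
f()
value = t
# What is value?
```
4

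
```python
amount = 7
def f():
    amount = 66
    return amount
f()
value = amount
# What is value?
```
7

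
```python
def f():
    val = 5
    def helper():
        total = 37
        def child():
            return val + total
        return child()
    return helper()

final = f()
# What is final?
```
42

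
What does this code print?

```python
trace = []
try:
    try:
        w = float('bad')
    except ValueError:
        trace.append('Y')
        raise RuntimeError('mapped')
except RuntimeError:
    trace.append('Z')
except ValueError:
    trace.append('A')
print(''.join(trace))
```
YZ

New RuntimeError raised, caught by outer RuntimeError handler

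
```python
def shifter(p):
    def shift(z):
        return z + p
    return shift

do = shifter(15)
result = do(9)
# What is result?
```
24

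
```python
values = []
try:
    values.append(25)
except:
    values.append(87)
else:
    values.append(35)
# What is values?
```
[25, 35]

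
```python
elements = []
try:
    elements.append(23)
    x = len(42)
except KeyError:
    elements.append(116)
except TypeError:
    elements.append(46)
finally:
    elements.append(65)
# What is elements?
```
[23, 46, 65]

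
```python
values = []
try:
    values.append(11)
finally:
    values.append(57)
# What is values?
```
[11, 57]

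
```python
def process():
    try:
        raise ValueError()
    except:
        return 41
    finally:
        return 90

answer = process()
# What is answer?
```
90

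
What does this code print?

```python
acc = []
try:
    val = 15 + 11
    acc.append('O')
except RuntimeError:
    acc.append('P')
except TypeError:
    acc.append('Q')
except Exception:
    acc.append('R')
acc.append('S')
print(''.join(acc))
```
OS

No exception, try block completes normally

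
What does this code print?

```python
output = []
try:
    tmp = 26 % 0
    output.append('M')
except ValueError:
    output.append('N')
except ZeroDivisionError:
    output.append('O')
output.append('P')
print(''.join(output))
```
OP

ZeroDivisionError is caught by its specific handler, not ValueError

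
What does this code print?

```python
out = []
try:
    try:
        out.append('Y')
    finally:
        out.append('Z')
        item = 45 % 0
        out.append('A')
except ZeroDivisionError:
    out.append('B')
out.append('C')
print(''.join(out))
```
YZBC

Exception in inner finally caught by outer except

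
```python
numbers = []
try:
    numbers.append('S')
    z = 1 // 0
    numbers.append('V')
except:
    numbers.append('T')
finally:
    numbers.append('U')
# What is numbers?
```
['S', 'T', 'U']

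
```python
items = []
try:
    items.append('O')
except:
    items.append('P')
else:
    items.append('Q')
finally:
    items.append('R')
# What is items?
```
['O', 'Q', 'R']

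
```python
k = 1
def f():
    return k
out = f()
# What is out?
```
1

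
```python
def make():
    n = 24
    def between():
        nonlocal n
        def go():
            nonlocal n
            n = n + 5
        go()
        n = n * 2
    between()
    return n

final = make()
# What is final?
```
58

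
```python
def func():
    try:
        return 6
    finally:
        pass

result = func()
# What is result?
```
6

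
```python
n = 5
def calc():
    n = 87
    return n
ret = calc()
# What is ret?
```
87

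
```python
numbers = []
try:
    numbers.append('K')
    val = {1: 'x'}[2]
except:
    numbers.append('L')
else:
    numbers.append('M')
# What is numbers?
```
['K', 'L']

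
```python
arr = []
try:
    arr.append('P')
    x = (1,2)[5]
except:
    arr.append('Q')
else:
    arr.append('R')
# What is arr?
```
['P', 'Q']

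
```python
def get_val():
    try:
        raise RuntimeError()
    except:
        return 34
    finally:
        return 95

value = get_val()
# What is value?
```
95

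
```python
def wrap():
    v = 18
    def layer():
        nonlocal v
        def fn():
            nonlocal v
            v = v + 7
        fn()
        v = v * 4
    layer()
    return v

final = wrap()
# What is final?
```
100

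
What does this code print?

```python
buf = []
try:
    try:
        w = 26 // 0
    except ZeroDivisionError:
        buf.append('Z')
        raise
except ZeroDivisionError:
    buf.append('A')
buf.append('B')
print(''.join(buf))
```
ZAB

raise without argument re-raises current exception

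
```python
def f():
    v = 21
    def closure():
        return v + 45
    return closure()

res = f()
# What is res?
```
66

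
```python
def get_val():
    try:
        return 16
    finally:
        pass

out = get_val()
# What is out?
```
16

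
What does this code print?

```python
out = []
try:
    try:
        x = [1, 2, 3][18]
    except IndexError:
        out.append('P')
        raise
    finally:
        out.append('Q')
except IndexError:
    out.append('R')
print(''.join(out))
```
PQR

finally runs before re-raised exception propagates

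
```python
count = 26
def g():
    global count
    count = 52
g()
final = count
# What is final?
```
52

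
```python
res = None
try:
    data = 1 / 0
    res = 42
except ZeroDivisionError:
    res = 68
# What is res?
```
68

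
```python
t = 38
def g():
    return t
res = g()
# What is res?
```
38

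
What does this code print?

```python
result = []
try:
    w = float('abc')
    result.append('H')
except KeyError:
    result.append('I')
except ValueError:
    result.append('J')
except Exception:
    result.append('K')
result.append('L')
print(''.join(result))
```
JL

ValueError matches before generic Exception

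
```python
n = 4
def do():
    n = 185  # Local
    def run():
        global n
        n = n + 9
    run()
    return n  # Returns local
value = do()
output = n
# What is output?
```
13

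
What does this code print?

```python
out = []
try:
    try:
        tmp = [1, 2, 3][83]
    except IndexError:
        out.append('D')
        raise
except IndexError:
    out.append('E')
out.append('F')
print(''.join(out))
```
DEF

raise without argument re-raises current exception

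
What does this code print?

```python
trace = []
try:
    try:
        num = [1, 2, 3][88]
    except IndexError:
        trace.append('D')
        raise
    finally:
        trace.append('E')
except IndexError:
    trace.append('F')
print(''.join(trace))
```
DEF

finally runs before re-raised exception propagates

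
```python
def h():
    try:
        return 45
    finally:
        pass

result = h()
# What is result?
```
45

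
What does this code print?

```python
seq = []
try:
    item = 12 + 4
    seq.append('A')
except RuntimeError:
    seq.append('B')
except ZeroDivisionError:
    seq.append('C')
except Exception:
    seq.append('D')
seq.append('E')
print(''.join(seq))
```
AE

No exception, try block completes normally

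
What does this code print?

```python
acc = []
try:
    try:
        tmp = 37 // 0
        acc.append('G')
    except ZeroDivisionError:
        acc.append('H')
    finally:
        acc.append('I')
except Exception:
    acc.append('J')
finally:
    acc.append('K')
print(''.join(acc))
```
HIK

Both finally blocks run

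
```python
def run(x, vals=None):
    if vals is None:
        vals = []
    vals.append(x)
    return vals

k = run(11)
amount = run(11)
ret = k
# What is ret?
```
[11]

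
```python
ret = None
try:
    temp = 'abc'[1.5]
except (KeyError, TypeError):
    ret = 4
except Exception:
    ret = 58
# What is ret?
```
4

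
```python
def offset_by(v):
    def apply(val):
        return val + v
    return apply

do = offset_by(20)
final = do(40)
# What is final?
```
60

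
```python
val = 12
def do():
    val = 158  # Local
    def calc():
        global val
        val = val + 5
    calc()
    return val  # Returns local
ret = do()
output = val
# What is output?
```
17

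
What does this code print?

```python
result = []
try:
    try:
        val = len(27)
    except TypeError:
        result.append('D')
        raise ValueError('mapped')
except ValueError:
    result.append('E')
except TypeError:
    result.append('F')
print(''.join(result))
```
DE

New ValueError raised, caught by outer ValueError handler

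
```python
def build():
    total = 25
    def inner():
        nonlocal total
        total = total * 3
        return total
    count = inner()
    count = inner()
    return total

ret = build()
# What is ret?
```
225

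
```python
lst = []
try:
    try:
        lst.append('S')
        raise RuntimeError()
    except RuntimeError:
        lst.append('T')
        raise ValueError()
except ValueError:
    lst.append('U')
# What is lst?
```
['S', 'T', 'U']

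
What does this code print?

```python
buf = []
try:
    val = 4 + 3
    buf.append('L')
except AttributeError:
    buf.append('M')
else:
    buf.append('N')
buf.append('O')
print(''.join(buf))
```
LNO

else block runs when no exception occurs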